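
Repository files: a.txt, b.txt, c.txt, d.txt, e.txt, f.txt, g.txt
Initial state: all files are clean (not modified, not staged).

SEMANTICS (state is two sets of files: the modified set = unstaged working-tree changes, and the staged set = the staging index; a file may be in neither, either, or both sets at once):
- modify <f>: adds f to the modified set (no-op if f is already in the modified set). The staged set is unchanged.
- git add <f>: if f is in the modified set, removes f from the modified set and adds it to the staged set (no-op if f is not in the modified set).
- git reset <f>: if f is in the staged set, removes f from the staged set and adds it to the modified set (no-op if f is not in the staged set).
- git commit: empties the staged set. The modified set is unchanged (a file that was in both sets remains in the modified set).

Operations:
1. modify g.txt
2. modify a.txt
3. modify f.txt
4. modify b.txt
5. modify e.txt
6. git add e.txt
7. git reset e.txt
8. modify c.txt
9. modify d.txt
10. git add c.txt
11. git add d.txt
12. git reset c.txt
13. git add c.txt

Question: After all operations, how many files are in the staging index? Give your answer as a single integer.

After op 1 (modify g.txt): modified={g.txt} staged={none}
After op 2 (modify a.txt): modified={a.txt, g.txt} staged={none}
After op 3 (modify f.txt): modified={a.txt, f.txt, g.txt} staged={none}
After op 4 (modify b.txt): modified={a.txt, b.txt, f.txt, g.txt} staged={none}
After op 5 (modify e.txt): modified={a.txt, b.txt, e.txt, f.txt, g.txt} staged={none}
After op 6 (git add e.txt): modified={a.txt, b.txt, f.txt, g.txt} staged={e.txt}
After op 7 (git reset e.txt): modified={a.txt, b.txt, e.txt, f.txt, g.txt} staged={none}
After op 8 (modify c.txt): modified={a.txt, b.txt, c.txt, e.txt, f.txt, g.txt} staged={none}
After op 9 (modify d.txt): modified={a.txt, b.txt, c.txt, d.txt, e.txt, f.txt, g.txt} staged={none}
After op 10 (git add c.txt): modified={a.txt, b.txt, d.txt, e.txt, f.txt, g.txt} staged={c.txt}
After op 11 (git add d.txt): modified={a.txt, b.txt, e.txt, f.txt, g.txt} staged={c.txt, d.txt}
After op 12 (git reset c.txt): modified={a.txt, b.txt, c.txt, e.txt, f.txt, g.txt} staged={d.txt}
After op 13 (git add c.txt): modified={a.txt, b.txt, e.txt, f.txt, g.txt} staged={c.txt, d.txt}
Final staged set: {c.txt, d.txt} -> count=2

Answer: 2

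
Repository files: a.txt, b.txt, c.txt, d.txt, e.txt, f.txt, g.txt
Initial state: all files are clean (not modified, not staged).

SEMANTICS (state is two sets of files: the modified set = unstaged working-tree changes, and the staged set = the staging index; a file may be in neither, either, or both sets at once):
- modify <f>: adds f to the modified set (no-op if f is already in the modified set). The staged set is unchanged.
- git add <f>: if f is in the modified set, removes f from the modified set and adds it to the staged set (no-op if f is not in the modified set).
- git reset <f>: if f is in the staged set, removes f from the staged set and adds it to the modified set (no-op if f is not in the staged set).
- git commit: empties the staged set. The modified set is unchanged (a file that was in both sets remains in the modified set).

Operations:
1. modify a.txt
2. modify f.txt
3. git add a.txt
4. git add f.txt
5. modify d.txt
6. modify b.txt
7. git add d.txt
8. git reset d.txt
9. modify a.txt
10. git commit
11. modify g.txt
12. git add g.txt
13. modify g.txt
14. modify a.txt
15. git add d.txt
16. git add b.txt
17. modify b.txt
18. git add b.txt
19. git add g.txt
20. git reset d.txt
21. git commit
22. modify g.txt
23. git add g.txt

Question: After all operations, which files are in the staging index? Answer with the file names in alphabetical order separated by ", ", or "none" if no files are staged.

Answer: g.txt

Derivation:
After op 1 (modify a.txt): modified={a.txt} staged={none}
After op 2 (modify f.txt): modified={a.txt, f.txt} staged={none}
After op 3 (git add a.txt): modified={f.txt} staged={a.txt}
After op 4 (git add f.txt): modified={none} staged={a.txt, f.txt}
After op 5 (modify d.txt): modified={d.txt} staged={a.txt, f.txt}
After op 6 (modify b.txt): modified={b.txt, d.txt} staged={a.txt, f.txt}
After op 7 (git add d.txt): modified={b.txt} staged={a.txt, d.txt, f.txt}
After op 8 (git reset d.txt): modified={b.txt, d.txt} staged={a.txt, f.txt}
After op 9 (modify a.txt): modified={a.txt, b.txt, d.txt} staged={a.txt, f.txt}
After op 10 (git commit): modified={a.txt, b.txt, d.txt} staged={none}
After op 11 (modify g.txt): modified={a.txt, b.txt, d.txt, g.txt} staged={none}
After op 12 (git add g.txt): modified={a.txt, b.txt, d.txt} staged={g.txt}
After op 13 (modify g.txt): modified={a.txt, b.txt, d.txt, g.txt} staged={g.txt}
After op 14 (modify a.txt): modified={a.txt, b.txt, d.txt, g.txt} staged={g.txt}
After op 15 (git add d.txt): modified={a.txt, b.txt, g.txt} staged={d.txt, g.txt}
After op 16 (git add b.txt): modified={a.txt, g.txt} staged={b.txt, d.txt, g.txt}
After op 17 (modify b.txt): modified={a.txt, b.txt, g.txt} staged={b.txt, d.txt, g.txt}
After op 18 (git add b.txt): modified={a.txt, g.txt} staged={b.txt, d.txt, g.txt}
After op 19 (git add g.txt): modified={a.txt} staged={b.txt, d.txt, g.txt}
After op 20 (git reset d.txt): modified={a.txt, d.txt} staged={b.txt, g.txt}
After op 21 (git commit): modified={a.txt, d.txt} staged={none}
After op 22 (modify g.txt): modified={a.txt, d.txt, g.txt} staged={none}
After op 23 (git add g.txt): modified={a.txt, d.txt} staged={g.txt}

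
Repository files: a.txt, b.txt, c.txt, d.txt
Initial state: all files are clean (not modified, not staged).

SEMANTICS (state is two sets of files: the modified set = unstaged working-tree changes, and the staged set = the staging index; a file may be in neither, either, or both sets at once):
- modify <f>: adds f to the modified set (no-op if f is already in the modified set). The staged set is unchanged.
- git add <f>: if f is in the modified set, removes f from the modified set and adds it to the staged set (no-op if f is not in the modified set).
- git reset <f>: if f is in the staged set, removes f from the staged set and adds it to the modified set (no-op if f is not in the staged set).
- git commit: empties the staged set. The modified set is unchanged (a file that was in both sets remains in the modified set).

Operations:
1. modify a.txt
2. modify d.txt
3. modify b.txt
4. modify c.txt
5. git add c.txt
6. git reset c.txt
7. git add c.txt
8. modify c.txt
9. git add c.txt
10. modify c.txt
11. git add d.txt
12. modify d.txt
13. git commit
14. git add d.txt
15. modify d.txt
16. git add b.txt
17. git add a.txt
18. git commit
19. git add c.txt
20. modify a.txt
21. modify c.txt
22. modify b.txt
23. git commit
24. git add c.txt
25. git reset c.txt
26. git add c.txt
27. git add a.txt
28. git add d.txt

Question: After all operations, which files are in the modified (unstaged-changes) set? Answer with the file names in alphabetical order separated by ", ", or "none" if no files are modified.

Answer: b.txt

Derivation:
After op 1 (modify a.txt): modified={a.txt} staged={none}
After op 2 (modify d.txt): modified={a.txt, d.txt} staged={none}
After op 3 (modify b.txt): modified={a.txt, b.txt, d.txt} staged={none}
After op 4 (modify c.txt): modified={a.txt, b.txt, c.txt, d.txt} staged={none}
After op 5 (git add c.txt): modified={a.txt, b.txt, d.txt} staged={c.txt}
After op 6 (git reset c.txt): modified={a.txt, b.txt, c.txt, d.txt} staged={none}
After op 7 (git add c.txt): modified={a.txt, b.txt, d.txt} staged={c.txt}
After op 8 (modify c.txt): modified={a.txt, b.txt, c.txt, d.txt} staged={c.txt}
After op 9 (git add c.txt): modified={a.txt, b.txt, d.txt} staged={c.txt}
After op 10 (modify c.txt): modified={a.txt, b.txt, c.txt, d.txt} staged={c.txt}
After op 11 (git add d.txt): modified={a.txt, b.txt, c.txt} staged={c.txt, d.txt}
After op 12 (modify d.txt): modified={a.txt, b.txt, c.txt, d.txt} staged={c.txt, d.txt}
After op 13 (git commit): modified={a.txt, b.txt, c.txt, d.txt} staged={none}
After op 14 (git add d.txt): modified={a.txt, b.txt, c.txt} staged={d.txt}
After op 15 (modify d.txt): modified={a.txt, b.txt, c.txt, d.txt} staged={d.txt}
After op 16 (git add b.txt): modified={a.txt, c.txt, d.txt} staged={b.txt, d.txt}
After op 17 (git add a.txt): modified={c.txt, d.txt} staged={a.txt, b.txt, d.txt}
After op 18 (git commit): modified={c.txt, d.txt} staged={none}
After op 19 (git add c.txt): modified={d.txt} staged={c.txt}
After op 20 (modify a.txt): modified={a.txt, d.txt} staged={c.txt}
After op 21 (modify c.txt): modified={a.txt, c.txt, d.txt} staged={c.txt}
After op 22 (modify b.txt): modified={a.txt, b.txt, c.txt, d.txt} staged={c.txt}
After op 23 (git commit): modified={a.txt, b.txt, c.txt, d.txt} staged={none}
After op 24 (git add c.txt): modified={a.txt, b.txt, d.txt} staged={c.txt}
After op 25 (git reset c.txt): modified={a.txt, b.txt, c.txt, d.txt} staged={none}
After op 26 (git add c.txt): modified={a.txt, b.txt, d.txt} staged={c.txt}
After op 27 (git add a.txt): modified={b.txt, d.txt} staged={a.txt, c.txt}
After op 28 (git add d.txt): modified={b.txt} staged={a.txt, c.txt, d.txt}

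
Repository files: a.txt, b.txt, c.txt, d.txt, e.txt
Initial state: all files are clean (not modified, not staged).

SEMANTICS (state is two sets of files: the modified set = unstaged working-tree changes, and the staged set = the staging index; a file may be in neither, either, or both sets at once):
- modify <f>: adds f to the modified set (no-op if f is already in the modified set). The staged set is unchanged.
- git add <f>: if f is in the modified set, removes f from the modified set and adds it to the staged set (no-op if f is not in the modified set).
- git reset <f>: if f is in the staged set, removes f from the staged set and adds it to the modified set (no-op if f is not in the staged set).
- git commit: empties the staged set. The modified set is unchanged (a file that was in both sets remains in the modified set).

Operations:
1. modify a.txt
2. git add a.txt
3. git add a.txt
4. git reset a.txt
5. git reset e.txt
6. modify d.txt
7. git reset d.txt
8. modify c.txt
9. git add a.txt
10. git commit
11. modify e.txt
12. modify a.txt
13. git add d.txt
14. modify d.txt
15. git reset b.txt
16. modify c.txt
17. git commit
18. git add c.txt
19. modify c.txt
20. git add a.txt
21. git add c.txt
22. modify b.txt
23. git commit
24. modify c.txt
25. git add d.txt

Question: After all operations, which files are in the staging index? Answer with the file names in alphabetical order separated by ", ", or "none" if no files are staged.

Answer: d.txt

Derivation:
After op 1 (modify a.txt): modified={a.txt} staged={none}
After op 2 (git add a.txt): modified={none} staged={a.txt}
After op 3 (git add a.txt): modified={none} staged={a.txt}
After op 4 (git reset a.txt): modified={a.txt} staged={none}
After op 5 (git reset e.txt): modified={a.txt} staged={none}
After op 6 (modify d.txt): modified={a.txt, d.txt} staged={none}
After op 7 (git reset d.txt): modified={a.txt, d.txt} staged={none}
After op 8 (modify c.txt): modified={a.txt, c.txt, d.txt} staged={none}
After op 9 (git add a.txt): modified={c.txt, d.txt} staged={a.txt}
After op 10 (git commit): modified={c.txt, d.txt} staged={none}
After op 11 (modify e.txt): modified={c.txt, d.txt, e.txt} staged={none}
After op 12 (modify a.txt): modified={a.txt, c.txt, d.txt, e.txt} staged={none}
After op 13 (git add d.txt): modified={a.txt, c.txt, e.txt} staged={d.txt}
After op 14 (modify d.txt): modified={a.txt, c.txt, d.txt, e.txt} staged={d.txt}
After op 15 (git reset b.txt): modified={a.txt, c.txt, d.txt, e.txt} staged={d.txt}
After op 16 (modify c.txt): modified={a.txt, c.txt, d.txt, e.txt} staged={d.txt}
After op 17 (git commit): modified={a.txt, c.txt, d.txt, e.txt} staged={none}
After op 18 (git add c.txt): modified={a.txt, d.txt, e.txt} staged={c.txt}
After op 19 (modify c.txt): modified={a.txt, c.txt, d.txt, e.txt} staged={c.txt}
After op 20 (git add a.txt): modified={c.txt, d.txt, e.txt} staged={a.txt, c.txt}
After op 21 (git add c.txt): modified={d.txt, e.txt} staged={a.txt, c.txt}
After op 22 (modify b.txt): modified={b.txt, d.txt, e.txt} staged={a.txt, c.txt}
After op 23 (git commit): modified={b.txt, d.txt, e.txt} staged={none}
After op 24 (modify c.txt): modified={b.txt, c.txt, d.txt, e.txt} staged={none}
After op 25 (git add d.txt): modified={b.txt, c.txt, e.txt} staged={d.txt}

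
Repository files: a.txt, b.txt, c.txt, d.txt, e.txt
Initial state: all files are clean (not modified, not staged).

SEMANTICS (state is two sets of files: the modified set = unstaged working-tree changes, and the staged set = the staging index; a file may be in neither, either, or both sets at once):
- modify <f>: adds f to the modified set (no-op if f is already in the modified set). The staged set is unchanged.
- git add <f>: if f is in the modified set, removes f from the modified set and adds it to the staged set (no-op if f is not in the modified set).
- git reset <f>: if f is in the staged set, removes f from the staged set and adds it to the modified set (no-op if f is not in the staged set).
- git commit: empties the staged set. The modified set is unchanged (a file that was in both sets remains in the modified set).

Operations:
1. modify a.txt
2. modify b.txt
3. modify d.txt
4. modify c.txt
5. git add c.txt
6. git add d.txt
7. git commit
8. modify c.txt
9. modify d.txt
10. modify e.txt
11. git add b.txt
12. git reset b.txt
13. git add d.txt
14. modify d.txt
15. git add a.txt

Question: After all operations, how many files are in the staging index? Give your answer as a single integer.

Answer: 2

Derivation:
After op 1 (modify a.txt): modified={a.txt} staged={none}
After op 2 (modify b.txt): modified={a.txt, b.txt} staged={none}
After op 3 (modify d.txt): modified={a.txt, b.txt, d.txt} staged={none}
After op 4 (modify c.txt): modified={a.txt, b.txt, c.txt, d.txt} staged={none}
After op 5 (git add c.txt): modified={a.txt, b.txt, d.txt} staged={c.txt}
After op 6 (git add d.txt): modified={a.txt, b.txt} staged={c.txt, d.txt}
After op 7 (git commit): modified={a.txt, b.txt} staged={none}
After op 8 (modify c.txt): modified={a.txt, b.txt, c.txt} staged={none}
After op 9 (modify d.txt): modified={a.txt, b.txt, c.txt, d.txt} staged={none}
After op 10 (modify e.txt): modified={a.txt, b.txt, c.txt, d.txt, e.txt} staged={none}
After op 11 (git add b.txt): modified={a.txt, c.txt, d.txt, e.txt} staged={b.txt}
After op 12 (git reset b.txt): modified={a.txt, b.txt, c.txt, d.txt, e.txt} staged={none}
After op 13 (git add d.txt): modified={a.txt, b.txt, c.txt, e.txt} staged={d.txt}
After op 14 (modify d.txt): modified={a.txt, b.txt, c.txt, d.txt, e.txt} staged={d.txt}
After op 15 (git add a.txt): modified={b.txt, c.txt, d.txt, e.txt} staged={a.txt, d.txt}
Final staged set: {a.txt, d.txt} -> count=2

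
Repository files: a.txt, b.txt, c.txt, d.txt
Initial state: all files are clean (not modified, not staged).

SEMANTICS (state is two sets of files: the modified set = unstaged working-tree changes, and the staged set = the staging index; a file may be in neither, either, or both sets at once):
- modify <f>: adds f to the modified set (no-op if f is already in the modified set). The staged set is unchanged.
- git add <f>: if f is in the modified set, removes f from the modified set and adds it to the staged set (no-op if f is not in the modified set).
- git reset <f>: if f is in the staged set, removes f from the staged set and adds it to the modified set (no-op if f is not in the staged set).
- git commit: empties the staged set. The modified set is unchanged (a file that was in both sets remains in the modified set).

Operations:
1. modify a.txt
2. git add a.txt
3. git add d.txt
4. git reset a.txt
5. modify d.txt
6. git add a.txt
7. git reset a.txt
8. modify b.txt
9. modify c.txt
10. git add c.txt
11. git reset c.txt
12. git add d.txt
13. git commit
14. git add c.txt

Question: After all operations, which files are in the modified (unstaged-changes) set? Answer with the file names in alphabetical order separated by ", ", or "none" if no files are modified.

Answer: a.txt, b.txt

Derivation:
After op 1 (modify a.txt): modified={a.txt} staged={none}
After op 2 (git add a.txt): modified={none} staged={a.txt}
After op 3 (git add d.txt): modified={none} staged={a.txt}
After op 4 (git reset a.txt): modified={a.txt} staged={none}
After op 5 (modify d.txt): modified={a.txt, d.txt} staged={none}
After op 6 (git add a.txt): modified={d.txt} staged={a.txt}
After op 7 (git reset a.txt): modified={a.txt, d.txt} staged={none}
After op 8 (modify b.txt): modified={a.txt, b.txt, d.txt} staged={none}
After op 9 (modify c.txt): modified={a.txt, b.txt, c.txt, d.txt} staged={none}
After op 10 (git add c.txt): modified={a.txt, b.txt, d.txt} staged={c.txt}
After op 11 (git reset c.txt): modified={a.txt, b.txt, c.txt, d.txt} staged={none}
After op 12 (git add d.txt): modified={a.txt, b.txt, c.txt} staged={d.txt}
After op 13 (git commit): modified={a.txt, b.txt, c.txt} staged={none}
After op 14 (git add c.txt): modified={a.txt, b.txt} staged={c.txt}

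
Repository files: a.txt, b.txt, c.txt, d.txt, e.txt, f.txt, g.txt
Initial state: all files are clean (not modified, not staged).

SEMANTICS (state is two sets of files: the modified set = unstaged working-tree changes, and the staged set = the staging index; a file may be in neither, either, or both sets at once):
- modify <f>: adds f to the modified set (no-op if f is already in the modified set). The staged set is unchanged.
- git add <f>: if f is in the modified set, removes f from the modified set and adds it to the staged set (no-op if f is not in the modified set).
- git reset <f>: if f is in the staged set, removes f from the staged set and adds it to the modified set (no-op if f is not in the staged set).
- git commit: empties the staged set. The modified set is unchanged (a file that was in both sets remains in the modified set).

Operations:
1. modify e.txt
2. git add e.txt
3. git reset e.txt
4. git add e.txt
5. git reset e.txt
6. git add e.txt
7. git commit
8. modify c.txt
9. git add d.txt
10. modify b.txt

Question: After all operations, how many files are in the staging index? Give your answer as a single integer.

After op 1 (modify e.txt): modified={e.txt} staged={none}
After op 2 (git add e.txt): modified={none} staged={e.txt}
After op 3 (git reset e.txt): modified={e.txt} staged={none}
After op 4 (git add e.txt): modified={none} staged={e.txt}
After op 5 (git reset e.txt): modified={e.txt} staged={none}
After op 6 (git add e.txt): modified={none} staged={e.txt}
After op 7 (git commit): modified={none} staged={none}
After op 8 (modify c.txt): modified={c.txt} staged={none}
After op 9 (git add d.txt): modified={c.txt} staged={none}
After op 10 (modify b.txt): modified={b.txt, c.txt} staged={none}
Final staged set: {none} -> count=0

Answer: 0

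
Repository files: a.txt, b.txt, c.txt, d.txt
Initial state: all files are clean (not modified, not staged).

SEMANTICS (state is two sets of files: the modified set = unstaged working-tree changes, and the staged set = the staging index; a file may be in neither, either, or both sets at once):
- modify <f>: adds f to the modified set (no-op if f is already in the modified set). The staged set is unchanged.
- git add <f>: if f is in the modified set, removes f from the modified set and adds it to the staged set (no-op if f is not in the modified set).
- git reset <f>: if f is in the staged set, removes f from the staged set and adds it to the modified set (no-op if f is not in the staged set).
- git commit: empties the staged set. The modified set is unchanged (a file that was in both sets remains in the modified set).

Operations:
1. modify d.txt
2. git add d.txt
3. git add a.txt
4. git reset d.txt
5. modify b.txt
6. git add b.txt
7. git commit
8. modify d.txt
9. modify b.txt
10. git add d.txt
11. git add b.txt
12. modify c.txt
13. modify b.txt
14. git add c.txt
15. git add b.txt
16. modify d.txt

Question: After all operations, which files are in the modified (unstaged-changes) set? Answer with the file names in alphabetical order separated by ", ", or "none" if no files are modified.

Answer: d.txt

Derivation:
After op 1 (modify d.txt): modified={d.txt} staged={none}
After op 2 (git add d.txt): modified={none} staged={d.txt}
After op 3 (git add a.txt): modified={none} staged={d.txt}
After op 4 (git reset d.txt): modified={d.txt} staged={none}
After op 5 (modify b.txt): modified={b.txt, d.txt} staged={none}
After op 6 (git add b.txt): modified={d.txt} staged={b.txt}
After op 7 (git commit): modified={d.txt} staged={none}
After op 8 (modify d.txt): modified={d.txt} staged={none}
After op 9 (modify b.txt): modified={b.txt, d.txt} staged={none}
After op 10 (git add d.txt): modified={b.txt} staged={d.txt}
After op 11 (git add b.txt): modified={none} staged={b.txt, d.txt}
After op 12 (modify c.txt): modified={c.txt} staged={b.txt, d.txt}
After op 13 (modify b.txt): modified={b.txt, c.txt} staged={b.txt, d.txt}
After op 14 (git add c.txt): modified={b.txt} staged={b.txt, c.txt, d.txt}
After op 15 (git add b.txt): modified={none} staged={b.txt, c.txt, d.txt}
After op 16 (modify d.txt): modified={d.txt} staged={b.txt, c.txt, d.txt}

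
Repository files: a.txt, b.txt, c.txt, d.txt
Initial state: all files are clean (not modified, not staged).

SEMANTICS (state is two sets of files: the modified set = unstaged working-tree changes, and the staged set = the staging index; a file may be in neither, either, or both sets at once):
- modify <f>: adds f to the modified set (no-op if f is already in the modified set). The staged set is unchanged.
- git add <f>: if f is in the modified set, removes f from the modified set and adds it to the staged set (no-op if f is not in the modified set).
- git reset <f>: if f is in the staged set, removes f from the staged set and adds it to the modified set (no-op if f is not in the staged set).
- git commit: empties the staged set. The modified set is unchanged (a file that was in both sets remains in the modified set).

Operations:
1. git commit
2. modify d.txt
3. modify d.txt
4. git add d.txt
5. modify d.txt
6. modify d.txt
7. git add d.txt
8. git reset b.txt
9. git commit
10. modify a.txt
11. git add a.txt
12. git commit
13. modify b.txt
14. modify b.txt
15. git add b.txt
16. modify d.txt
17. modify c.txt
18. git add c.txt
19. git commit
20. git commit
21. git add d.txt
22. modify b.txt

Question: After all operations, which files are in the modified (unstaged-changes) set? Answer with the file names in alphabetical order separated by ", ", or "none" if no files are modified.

Answer: b.txt

Derivation:
After op 1 (git commit): modified={none} staged={none}
After op 2 (modify d.txt): modified={d.txt} staged={none}
After op 3 (modify d.txt): modified={d.txt} staged={none}
After op 4 (git add d.txt): modified={none} staged={d.txt}
After op 5 (modify d.txt): modified={d.txt} staged={d.txt}
After op 6 (modify d.txt): modified={d.txt} staged={d.txt}
After op 7 (git add d.txt): modified={none} staged={d.txt}
After op 8 (git reset b.txt): modified={none} staged={d.txt}
After op 9 (git commit): modified={none} staged={none}
After op 10 (modify a.txt): modified={a.txt} staged={none}
After op 11 (git add a.txt): modified={none} staged={a.txt}
After op 12 (git commit): modified={none} staged={none}
After op 13 (modify b.txt): modified={b.txt} staged={none}
After op 14 (modify b.txt): modified={b.txt} staged={none}
After op 15 (git add b.txt): modified={none} staged={b.txt}
After op 16 (modify d.txt): modified={d.txt} staged={b.txt}
After op 17 (modify c.txt): modified={c.txt, d.txt} staged={b.txt}
After op 18 (git add c.txt): modified={d.txt} staged={b.txt, c.txt}
After op 19 (git commit): modified={d.txt} staged={none}
After op 20 (git commit): modified={d.txt} staged={none}
After op 21 (git add d.txt): modified={none} staged={d.txt}
After op 22 (modify b.txt): modified={b.txt} staged={d.txt}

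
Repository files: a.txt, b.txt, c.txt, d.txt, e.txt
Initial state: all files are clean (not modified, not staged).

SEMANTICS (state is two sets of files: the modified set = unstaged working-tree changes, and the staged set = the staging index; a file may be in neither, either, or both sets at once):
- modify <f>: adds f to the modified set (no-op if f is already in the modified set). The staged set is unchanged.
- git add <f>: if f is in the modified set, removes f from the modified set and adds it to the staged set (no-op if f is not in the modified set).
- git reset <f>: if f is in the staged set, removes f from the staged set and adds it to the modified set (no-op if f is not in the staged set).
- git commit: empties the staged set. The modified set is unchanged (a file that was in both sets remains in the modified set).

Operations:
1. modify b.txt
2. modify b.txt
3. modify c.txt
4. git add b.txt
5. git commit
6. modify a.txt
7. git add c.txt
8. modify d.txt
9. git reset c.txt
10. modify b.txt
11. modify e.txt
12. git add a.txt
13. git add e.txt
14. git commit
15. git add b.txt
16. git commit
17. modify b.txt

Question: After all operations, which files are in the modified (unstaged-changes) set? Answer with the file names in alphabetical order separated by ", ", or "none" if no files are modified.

Answer: b.txt, c.txt, d.txt

Derivation:
After op 1 (modify b.txt): modified={b.txt} staged={none}
After op 2 (modify b.txt): modified={b.txt} staged={none}
After op 3 (modify c.txt): modified={b.txt, c.txt} staged={none}
After op 4 (git add b.txt): modified={c.txt} staged={b.txt}
After op 5 (git commit): modified={c.txt} staged={none}
After op 6 (modify a.txt): modified={a.txt, c.txt} staged={none}
After op 7 (git add c.txt): modified={a.txt} staged={c.txt}
After op 8 (modify d.txt): modified={a.txt, d.txt} staged={c.txt}
After op 9 (git reset c.txt): modified={a.txt, c.txt, d.txt} staged={none}
After op 10 (modify b.txt): modified={a.txt, b.txt, c.txt, d.txt} staged={none}
After op 11 (modify e.txt): modified={a.txt, b.txt, c.txt, d.txt, e.txt} staged={none}
After op 12 (git add a.txt): modified={b.txt, c.txt, d.txt, e.txt} staged={a.txt}
After op 13 (git add e.txt): modified={b.txt, c.txt, d.txt} staged={a.txt, e.txt}
After op 14 (git commit): modified={b.txt, c.txt, d.txt} staged={none}
After op 15 (git add b.txt): modified={c.txt, d.txt} staged={b.txt}
After op 16 (git commit): modified={c.txt, d.txt} staged={none}
After op 17 (modify b.txt): modified={b.txt, c.txt, d.txt} staged={none}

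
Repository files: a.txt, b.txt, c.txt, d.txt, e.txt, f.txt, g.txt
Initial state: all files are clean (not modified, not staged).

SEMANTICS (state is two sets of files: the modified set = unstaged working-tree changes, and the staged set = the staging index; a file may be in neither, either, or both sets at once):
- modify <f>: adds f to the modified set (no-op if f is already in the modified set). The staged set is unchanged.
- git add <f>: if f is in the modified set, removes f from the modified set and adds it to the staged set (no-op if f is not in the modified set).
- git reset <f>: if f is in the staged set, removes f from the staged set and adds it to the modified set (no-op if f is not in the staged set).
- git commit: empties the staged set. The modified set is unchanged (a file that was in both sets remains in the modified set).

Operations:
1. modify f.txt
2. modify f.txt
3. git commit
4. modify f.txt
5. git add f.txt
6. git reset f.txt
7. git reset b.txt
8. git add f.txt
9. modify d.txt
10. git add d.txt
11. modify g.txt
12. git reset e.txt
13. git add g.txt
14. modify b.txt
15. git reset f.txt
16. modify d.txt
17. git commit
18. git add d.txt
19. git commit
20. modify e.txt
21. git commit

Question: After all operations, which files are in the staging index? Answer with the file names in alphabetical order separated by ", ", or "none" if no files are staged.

After op 1 (modify f.txt): modified={f.txt} staged={none}
After op 2 (modify f.txt): modified={f.txt} staged={none}
After op 3 (git commit): modified={f.txt} staged={none}
After op 4 (modify f.txt): modified={f.txt} staged={none}
After op 5 (git add f.txt): modified={none} staged={f.txt}
After op 6 (git reset f.txt): modified={f.txt} staged={none}
After op 7 (git reset b.txt): modified={f.txt} staged={none}
After op 8 (git add f.txt): modified={none} staged={f.txt}
After op 9 (modify d.txt): modified={d.txt} staged={f.txt}
After op 10 (git add d.txt): modified={none} staged={d.txt, f.txt}
After op 11 (modify g.txt): modified={g.txt} staged={d.txt, f.txt}
After op 12 (git reset e.txt): modified={g.txt} staged={d.txt, f.txt}
After op 13 (git add g.txt): modified={none} staged={d.txt, f.txt, g.txt}
After op 14 (modify b.txt): modified={b.txt} staged={d.txt, f.txt, g.txt}
After op 15 (git reset f.txt): modified={b.txt, f.txt} staged={d.txt, g.txt}
After op 16 (modify d.txt): modified={b.txt, d.txt, f.txt} staged={d.txt, g.txt}
After op 17 (git commit): modified={b.txt, d.txt, f.txt} staged={none}
After op 18 (git add d.txt): modified={b.txt, f.txt} staged={d.txt}
After op 19 (git commit): modified={b.txt, f.txt} staged={none}
After op 20 (modify e.txt): modified={b.txt, e.txt, f.txt} staged={none}
After op 21 (git commit): modified={b.txt, e.txt, f.txt} staged={none}

Answer: none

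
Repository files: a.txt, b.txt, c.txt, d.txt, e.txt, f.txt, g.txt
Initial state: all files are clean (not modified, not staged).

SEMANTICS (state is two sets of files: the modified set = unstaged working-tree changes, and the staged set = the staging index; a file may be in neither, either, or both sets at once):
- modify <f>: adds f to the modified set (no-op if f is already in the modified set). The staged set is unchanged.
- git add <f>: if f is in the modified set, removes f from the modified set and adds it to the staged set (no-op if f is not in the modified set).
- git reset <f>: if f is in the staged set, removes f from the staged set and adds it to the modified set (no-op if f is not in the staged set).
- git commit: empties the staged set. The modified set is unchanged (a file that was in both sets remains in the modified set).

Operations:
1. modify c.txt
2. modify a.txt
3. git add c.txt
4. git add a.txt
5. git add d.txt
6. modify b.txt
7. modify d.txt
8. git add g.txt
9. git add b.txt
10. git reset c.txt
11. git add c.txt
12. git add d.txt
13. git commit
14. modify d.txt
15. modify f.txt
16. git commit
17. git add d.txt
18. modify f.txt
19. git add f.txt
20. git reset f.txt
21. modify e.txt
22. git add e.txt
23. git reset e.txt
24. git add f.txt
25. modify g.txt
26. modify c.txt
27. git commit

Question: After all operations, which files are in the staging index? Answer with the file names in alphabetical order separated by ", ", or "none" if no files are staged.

After op 1 (modify c.txt): modified={c.txt} staged={none}
After op 2 (modify a.txt): modified={a.txt, c.txt} staged={none}
After op 3 (git add c.txt): modified={a.txt} staged={c.txt}
After op 4 (git add a.txt): modified={none} staged={a.txt, c.txt}
After op 5 (git add d.txt): modified={none} staged={a.txt, c.txt}
After op 6 (modify b.txt): modified={b.txt} staged={a.txt, c.txt}
After op 7 (modify d.txt): modified={b.txt, d.txt} staged={a.txt, c.txt}
After op 8 (git add g.txt): modified={b.txt, d.txt} staged={a.txt, c.txt}
After op 9 (git add b.txt): modified={d.txt} staged={a.txt, b.txt, c.txt}
After op 10 (git reset c.txt): modified={c.txt, d.txt} staged={a.txt, b.txt}
After op 11 (git add c.txt): modified={d.txt} staged={a.txt, b.txt, c.txt}
After op 12 (git add d.txt): modified={none} staged={a.txt, b.txt, c.txt, d.txt}
After op 13 (git commit): modified={none} staged={none}
After op 14 (modify d.txt): modified={d.txt} staged={none}
After op 15 (modify f.txt): modified={d.txt, f.txt} staged={none}
After op 16 (git commit): modified={d.txt, f.txt} staged={none}
After op 17 (git add d.txt): modified={f.txt} staged={d.txt}
After op 18 (modify f.txt): modified={f.txt} staged={d.txt}
After op 19 (git add f.txt): modified={none} staged={d.txt, f.txt}
After op 20 (git reset f.txt): modified={f.txt} staged={d.txt}
After op 21 (modify e.txt): modified={e.txt, f.txt} staged={d.txt}
After op 22 (git add e.txt): modified={f.txt} staged={d.txt, e.txt}
After op 23 (git reset e.txt): modified={e.txt, f.txt} staged={d.txt}
After op 24 (git add f.txt): modified={e.txt} staged={d.txt, f.txt}
After op 25 (modify g.txt): modified={e.txt, g.txt} staged={d.txt, f.txt}
After op 26 (modify c.txt): modified={c.txt, e.txt, g.txt} staged={d.txt, f.txt}
After op 27 (git commit): modified={c.txt, e.txt, g.txt} staged={none}

Answer: none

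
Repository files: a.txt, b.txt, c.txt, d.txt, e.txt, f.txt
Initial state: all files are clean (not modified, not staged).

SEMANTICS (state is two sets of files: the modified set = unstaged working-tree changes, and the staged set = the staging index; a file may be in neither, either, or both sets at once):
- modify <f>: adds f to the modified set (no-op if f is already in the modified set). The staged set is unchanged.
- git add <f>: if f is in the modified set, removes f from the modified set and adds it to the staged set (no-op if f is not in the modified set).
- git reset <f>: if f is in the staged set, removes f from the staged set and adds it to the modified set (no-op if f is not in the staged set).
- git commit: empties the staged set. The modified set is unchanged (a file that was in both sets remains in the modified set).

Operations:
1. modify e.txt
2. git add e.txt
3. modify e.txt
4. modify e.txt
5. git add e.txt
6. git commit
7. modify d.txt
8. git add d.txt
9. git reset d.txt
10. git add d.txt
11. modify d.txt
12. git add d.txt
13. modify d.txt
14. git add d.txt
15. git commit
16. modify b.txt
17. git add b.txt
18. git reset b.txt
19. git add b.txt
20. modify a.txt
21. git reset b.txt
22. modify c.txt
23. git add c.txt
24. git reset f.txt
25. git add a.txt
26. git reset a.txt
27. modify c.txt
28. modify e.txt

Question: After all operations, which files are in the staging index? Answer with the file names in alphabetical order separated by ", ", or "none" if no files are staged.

Answer: c.txt

Derivation:
After op 1 (modify e.txt): modified={e.txt} staged={none}
After op 2 (git add e.txt): modified={none} staged={e.txt}
After op 3 (modify e.txt): modified={e.txt} staged={e.txt}
After op 4 (modify e.txt): modified={e.txt} staged={e.txt}
After op 5 (git add e.txt): modified={none} staged={e.txt}
After op 6 (git commit): modified={none} staged={none}
After op 7 (modify d.txt): modified={d.txt} staged={none}
After op 8 (git add d.txt): modified={none} staged={d.txt}
After op 9 (git reset d.txt): modified={d.txt} staged={none}
After op 10 (git add d.txt): modified={none} staged={d.txt}
After op 11 (modify d.txt): modified={d.txt} staged={d.txt}
After op 12 (git add d.txt): modified={none} staged={d.txt}
After op 13 (modify d.txt): modified={d.txt} staged={d.txt}
After op 14 (git add d.txt): modified={none} staged={d.txt}
After op 15 (git commit): modified={none} staged={none}
After op 16 (modify b.txt): modified={b.txt} staged={none}
After op 17 (git add b.txt): modified={none} staged={b.txt}
After op 18 (git reset b.txt): modified={b.txt} staged={none}
After op 19 (git add b.txt): modified={none} staged={b.txt}
After op 20 (modify a.txt): modified={a.txt} staged={b.txt}
After op 21 (git reset b.txt): modified={a.txt, b.txt} staged={none}
After op 22 (modify c.txt): modified={a.txt, b.txt, c.txt} staged={none}
After op 23 (git add c.txt): modified={a.txt, b.txt} staged={c.txt}
After op 24 (git reset f.txt): modified={a.txt, b.txt} staged={c.txt}
After op 25 (git add a.txt): modified={b.txt} staged={a.txt, c.txt}
After op 26 (git reset a.txt): modified={a.txt, b.txt} staged={c.txt}
After op 27 (modify c.txt): modified={a.txt, b.txt, c.txt} staged={c.txt}
After op 28 (modify e.txt): modified={a.txt, b.txt, c.txt, e.txt} staged={c.txt}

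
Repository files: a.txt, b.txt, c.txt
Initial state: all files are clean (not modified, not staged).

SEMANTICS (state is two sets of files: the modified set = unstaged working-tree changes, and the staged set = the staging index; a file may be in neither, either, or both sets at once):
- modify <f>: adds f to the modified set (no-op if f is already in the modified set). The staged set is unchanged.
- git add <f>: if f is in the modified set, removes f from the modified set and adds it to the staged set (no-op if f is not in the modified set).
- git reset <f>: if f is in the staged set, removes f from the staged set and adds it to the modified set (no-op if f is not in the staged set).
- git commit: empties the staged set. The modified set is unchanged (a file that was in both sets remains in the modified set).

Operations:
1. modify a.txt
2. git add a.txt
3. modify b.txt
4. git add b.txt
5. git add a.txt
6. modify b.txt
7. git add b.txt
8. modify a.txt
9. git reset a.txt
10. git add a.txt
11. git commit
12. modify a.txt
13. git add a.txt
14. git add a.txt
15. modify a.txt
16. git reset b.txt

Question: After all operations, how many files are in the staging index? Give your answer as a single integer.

After op 1 (modify a.txt): modified={a.txt} staged={none}
After op 2 (git add a.txt): modified={none} staged={a.txt}
After op 3 (modify b.txt): modified={b.txt} staged={a.txt}
After op 4 (git add b.txt): modified={none} staged={a.txt, b.txt}
After op 5 (git add a.txt): modified={none} staged={a.txt, b.txt}
After op 6 (modify b.txt): modified={b.txt} staged={a.txt, b.txt}
After op 7 (git add b.txt): modified={none} staged={a.txt, b.txt}
After op 8 (modify a.txt): modified={a.txt} staged={a.txt, b.txt}
After op 9 (git reset a.txt): modified={a.txt} staged={b.txt}
After op 10 (git add a.txt): modified={none} staged={a.txt, b.txt}
After op 11 (git commit): modified={none} staged={none}
After op 12 (modify a.txt): modified={a.txt} staged={none}
After op 13 (git add a.txt): modified={none} staged={a.txt}
After op 14 (git add a.txt): modified={none} staged={a.txt}
After op 15 (modify a.txt): modified={a.txt} staged={a.txt}
After op 16 (git reset b.txt): modified={a.txt} staged={a.txt}
Final staged set: {a.txt} -> count=1

Answer: 1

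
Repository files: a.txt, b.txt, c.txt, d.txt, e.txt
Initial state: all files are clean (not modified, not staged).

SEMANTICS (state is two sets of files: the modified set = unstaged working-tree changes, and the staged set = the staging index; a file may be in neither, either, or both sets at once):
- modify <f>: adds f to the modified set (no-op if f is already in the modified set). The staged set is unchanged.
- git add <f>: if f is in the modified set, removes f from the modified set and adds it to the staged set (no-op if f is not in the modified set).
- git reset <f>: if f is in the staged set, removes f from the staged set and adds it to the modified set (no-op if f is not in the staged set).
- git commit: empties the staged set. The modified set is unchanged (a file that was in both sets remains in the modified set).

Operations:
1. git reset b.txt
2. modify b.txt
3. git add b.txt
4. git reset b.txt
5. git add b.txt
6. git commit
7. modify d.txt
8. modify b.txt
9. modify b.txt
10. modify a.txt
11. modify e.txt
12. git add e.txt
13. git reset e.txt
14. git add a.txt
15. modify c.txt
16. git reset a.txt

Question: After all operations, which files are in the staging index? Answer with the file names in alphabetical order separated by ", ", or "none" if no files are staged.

Answer: none

Derivation:
After op 1 (git reset b.txt): modified={none} staged={none}
After op 2 (modify b.txt): modified={b.txt} staged={none}
After op 3 (git add b.txt): modified={none} staged={b.txt}
After op 4 (git reset b.txt): modified={b.txt} staged={none}
After op 5 (git add b.txt): modified={none} staged={b.txt}
After op 6 (git commit): modified={none} staged={none}
After op 7 (modify d.txt): modified={d.txt} staged={none}
After op 8 (modify b.txt): modified={b.txt, d.txt} staged={none}
After op 9 (modify b.txt): modified={b.txt, d.txt} staged={none}
After op 10 (modify a.txt): modified={a.txt, b.txt, d.txt} staged={none}
After op 11 (modify e.txt): modified={a.txt, b.txt, d.txt, e.txt} staged={none}
After op 12 (git add e.txt): modified={a.txt, b.txt, d.txt} staged={e.txt}
After op 13 (git reset e.txt): modified={a.txt, b.txt, d.txt, e.txt} staged={none}
After op 14 (git add a.txt): modified={b.txt, d.txt, e.txt} staged={a.txt}
After op 15 (modify c.txt): modified={b.txt, c.txt, d.txt, e.txt} staged={a.txt}
After op 16 (git reset a.txt): modified={a.txt, b.txt, c.txt, d.txt, e.txt} staged={none}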